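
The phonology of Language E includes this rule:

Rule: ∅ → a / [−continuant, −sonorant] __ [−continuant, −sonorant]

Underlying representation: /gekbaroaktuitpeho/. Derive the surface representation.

gekabaroakatuitapeho

/k/ and /b/ form a stop–stop cluster, so [a] is inserted between them.
/k/ and /t/ form a stop–stop cluster, so [a] is inserted between them.
/t/ and /p/ form a stop–stop cluster, so [a] is inserted between them.
Surface form: [gekabaroakatuitapeho].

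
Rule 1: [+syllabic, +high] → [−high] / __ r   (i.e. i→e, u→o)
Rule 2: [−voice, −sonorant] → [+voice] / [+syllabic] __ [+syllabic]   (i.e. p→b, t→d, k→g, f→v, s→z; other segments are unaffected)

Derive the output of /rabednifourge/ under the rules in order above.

rabednivoorge

Rule 1 (pre-rhotic lowering): /u/ is a high vowel immediately before /r/, so it lowers to [o]. /rabednifourge/ → rabednifoorge.
Rule 2 (intervocalic voicing): /f/ is a voiceless obstruent between vowels /i/ and /o/, so it voices to [v]. /rabednifoorge/ → rabednivoorge.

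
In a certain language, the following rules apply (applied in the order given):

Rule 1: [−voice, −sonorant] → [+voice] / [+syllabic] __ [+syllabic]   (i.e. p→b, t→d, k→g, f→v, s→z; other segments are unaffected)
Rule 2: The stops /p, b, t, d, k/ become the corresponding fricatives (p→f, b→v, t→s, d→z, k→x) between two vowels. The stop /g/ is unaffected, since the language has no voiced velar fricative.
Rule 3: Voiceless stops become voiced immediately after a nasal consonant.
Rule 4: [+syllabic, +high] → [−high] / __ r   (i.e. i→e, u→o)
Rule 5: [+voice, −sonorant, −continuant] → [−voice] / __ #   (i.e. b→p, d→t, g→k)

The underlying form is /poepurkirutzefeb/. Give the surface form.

poevorkerutzevep

Rule 1 (intervocalic voicing): /p/ is a voiceless obstruent between vowels /e/ and /u/, so it voices to [b]. /f/ is a voiceless obstruent between vowels /e/ and /e/, so it voices to [v]. /poepurkirutzefeb/ → poeburkirutzeveb.
Rule 2 (intervocalic spirantization): /b/ is a stop between vowels /e/ and /u/, so it spirantizes to the fricative [v]. /poeburkirutzeveb/ → poevurkirutzeveb.
Rule 3 (post-nasal voicing): no segment meets the environment; /poevurkirutzeveb/ is unchanged.
Rule 4 (pre-rhotic lowering): /u/ is a high vowel immediately before /r/, so it lowers to [o]. /i/ is a high vowel immediately before /r/, so it lowers to [e]. /poevurkirutzeveb/ → poevorkerutzeveb.
Rule 5 (final devoicing): /b/ is a voiced stop in word-final position, so it devoices to [p]. /poevorkerutzeveb/ → poevorkerutzevep.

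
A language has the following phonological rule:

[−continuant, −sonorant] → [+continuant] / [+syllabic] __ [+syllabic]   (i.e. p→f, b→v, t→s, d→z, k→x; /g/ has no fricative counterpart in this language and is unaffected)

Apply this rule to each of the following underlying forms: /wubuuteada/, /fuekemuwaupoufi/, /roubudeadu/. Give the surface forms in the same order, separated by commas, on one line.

wuvuuseaza, fuexemuwaufoufi, rouvuzeazu

/wubuuteada/: /b/ is a stop between vowels /u/ and /u/, so it spirantizes to the fricative [v]. /t/ is a stop between vowels /u/ and /e/, so it spirantizes to the fricative [s]. /d/ is a stop between vowels /a/ and /a/, so it spirantizes to the fricative [z]. → [wuvuuseaza].
/fuekemuwaupoufi/: /k/ is a stop between vowels /e/ and /e/, so it spirantizes to the fricative [x]. /p/ is a stop between vowels /u/ and /o/, so it spirantizes to the fricative [f]. → [fuexemuwaufoufi].
/roubudeadu/: /b/ is a stop between vowels /u/ and /u/, so it spirantizes to the fricative [v]. /d/ is a stop between vowels /u/ and /e/, so it spirantizes to the fricative [z]. /d/ is a stop between vowels /a/ and /u/, so it spirantizes to the fricative [z]. → [rouvuzeazu].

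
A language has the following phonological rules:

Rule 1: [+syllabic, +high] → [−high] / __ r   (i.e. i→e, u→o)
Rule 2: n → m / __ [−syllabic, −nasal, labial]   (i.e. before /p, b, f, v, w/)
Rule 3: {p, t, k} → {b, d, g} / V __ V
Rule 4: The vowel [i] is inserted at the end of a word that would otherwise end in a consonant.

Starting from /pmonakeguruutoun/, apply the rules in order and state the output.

Rule 1 (pre-rhotic lowering): /u/ is a high vowel immediately before /r/, so it lowers to [o]. /pmonakeguruutoun/ → pmonakegoruutoun.
Rule 2 (nasal place assimilation): no segment meets the environment; /pmonakegoruutoun/ is unchanged.
Rule 3 (intervocalic voicing): /k/ is a voiceless stop between vowels /a/ and /e/, so it voices to [g]. /t/ is a voiceless stop between vowels /u/ and /o/, so it voices to [d]. /pmonakegoruutoun/ → pmonagegoruudoun.
Rule 4 (final i-epenthesis): the form ends in the consonant /n/, so [i] is inserted word-finally. /pmonagegoruudoun/ → pmonagegoruudouni.

pmonagegoruudouni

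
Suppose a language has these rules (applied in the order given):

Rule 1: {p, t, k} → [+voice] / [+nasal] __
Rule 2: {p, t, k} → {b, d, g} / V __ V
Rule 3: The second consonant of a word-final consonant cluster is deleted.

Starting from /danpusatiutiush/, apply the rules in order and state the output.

danbusadiudius

Rule 1 (post-nasal voicing): /p/ is a voiceless stop immediately after the nasal /n/, so it voices to [b]. /danpusatiutiush/ → danbusatiutiush.
Rule 2 (intervocalic voicing): /t/ is a voiceless stop between vowels /a/ and /i/, so it voices to [d]. /t/ is a voiceless stop between vowels /u/ and /i/, so it voices to [d]. /danbusatiutiush/ → danbusadiudiush.
Rule 3 (final cluster simplification): /h/ is the second consonant of a word-final cluster /sh/, so it deletes. /danbusadiudiush/ → danbusadiudius.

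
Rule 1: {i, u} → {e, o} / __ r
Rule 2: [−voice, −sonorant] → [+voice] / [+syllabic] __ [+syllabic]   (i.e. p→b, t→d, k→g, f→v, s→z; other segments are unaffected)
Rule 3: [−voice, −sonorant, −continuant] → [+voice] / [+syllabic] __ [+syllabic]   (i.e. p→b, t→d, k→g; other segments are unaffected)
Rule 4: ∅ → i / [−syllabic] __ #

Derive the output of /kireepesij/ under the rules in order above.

kereebeziji

Rule 1 (pre-rhotic lowering): /i/ is a high vowel immediately before /r/, so it lowers to [e]. /kireepesij/ → kereepesij.
Rule 2 (intervocalic voicing): /p/ is a voiceless obstruent between vowels /e/ and /e/, so it voices to [b]. /s/ is a voiceless obstruent between vowels /e/ and /i/, so it voices to [z]. /kereepesij/ → kereebezij.
Rule 3 (intervocalic voicing): no segment meets the environment; /kereebezij/ is unchanged.
Rule 4 (final i-epenthesis): the form ends in the consonant /j/, so [i] is inserted word-finally. /kereebezij/ → kereebeziji.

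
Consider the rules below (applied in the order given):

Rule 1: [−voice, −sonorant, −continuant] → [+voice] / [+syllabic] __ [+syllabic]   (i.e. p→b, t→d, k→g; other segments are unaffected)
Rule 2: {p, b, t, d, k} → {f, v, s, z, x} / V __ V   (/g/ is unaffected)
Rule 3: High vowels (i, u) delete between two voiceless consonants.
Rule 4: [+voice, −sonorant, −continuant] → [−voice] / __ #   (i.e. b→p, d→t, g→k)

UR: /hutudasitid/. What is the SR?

huzuzasizit

Rule 1 (intervocalic voicing): /t/ is a voiceless stop between vowels /u/ and /u/, so it voices to [d]. /t/ is a voiceless stop between vowels /i/ and /i/, so it voices to [d]. /hutudasitid/ → hududasidid.
Rule 2 (intervocalic spirantization): /d/ is a stop between vowels /u/ and /u/, so it spirantizes to the fricative [z]. /d/ is a stop between vowels /u/ and /a/, so it spirantizes to the fricative [z]. /d/ is a stop between vowels /i/ and /i/, so it spirantizes to the fricative [z]. /hududasidid/ → huzuzasizid.
Rule 3 (high vowel syncope): no segment meets the environment; /huzuzasizid/ is unchanged.
Rule 4 (final devoicing): /d/ is a voiced stop in word-final position, so it devoices to [t]. /huzuzasizid/ → huzuzasizit.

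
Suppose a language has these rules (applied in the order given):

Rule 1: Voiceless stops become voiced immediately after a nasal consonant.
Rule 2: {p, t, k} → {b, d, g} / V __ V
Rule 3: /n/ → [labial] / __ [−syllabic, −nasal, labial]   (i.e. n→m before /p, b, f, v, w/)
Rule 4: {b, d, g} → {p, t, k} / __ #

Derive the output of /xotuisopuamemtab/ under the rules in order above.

xoduisobuamemdap

Rule 1 (post-nasal voicing): /t/ is a voiceless stop immediately after the nasal /m/, so it voices to [d]. /xotuisopuamemtab/ → xotuisopuamemdab.
Rule 2 (intervocalic voicing): /t/ is a voiceless stop between vowels /o/ and /u/, so it voices to [d]. /p/ is a voiceless stop between vowels /o/ and /u/, so it voices to [b]. /xotuisopuamemdab/ → xoduisobuamemdab.
Rule 3 (nasal place assimilation): no segment meets the environment; /xoduisobuamemdab/ is unchanged.
Rule 4 (final devoicing): /b/ is a voiced stop in word-final position, so it devoices to [p]. /xoduisobuamemdab/ → xoduisobuamemdap.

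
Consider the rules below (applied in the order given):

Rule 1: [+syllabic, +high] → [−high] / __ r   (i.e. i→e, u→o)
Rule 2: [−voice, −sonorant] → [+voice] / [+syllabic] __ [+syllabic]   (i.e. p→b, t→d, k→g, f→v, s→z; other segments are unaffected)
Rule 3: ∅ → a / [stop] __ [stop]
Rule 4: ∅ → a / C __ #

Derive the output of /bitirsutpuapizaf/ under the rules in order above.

Rule 1 (pre-rhotic lowering): /i/ is a high vowel immediately before /r/, so it lowers to [e]. /bitirsutpuapizaf/ → bitersutpuapizaf.
Rule 2 (intervocalic voicing): /t/ is a voiceless obstruent between vowels /i/ and /e/, so it voices to [d]. /p/ is a voiceless obstruent between vowels /a/ and /i/, so it voices to [b]. /bitersutpuapizaf/ → bidersutpuabizaf.
Rule 3 (stop-cluster a-epenthesis): /t/ and /p/ form a stop–stop cluster, so [a] is inserted between them. /bidersutpuabizaf/ → bidersutapuabizaf.
Rule 4 (final a-epenthesis): the form ends in the consonant /f/, so [a] is inserted word-finally. /bidersutapuabizaf/ → bidersutapuabizafa.

bidersutapuabizafa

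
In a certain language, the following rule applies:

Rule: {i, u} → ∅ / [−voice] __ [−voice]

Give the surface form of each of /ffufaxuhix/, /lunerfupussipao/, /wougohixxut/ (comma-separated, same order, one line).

fffaxhx, lunerfpsspao, wougohxxt

/ffufaxuhix/: /u/ is a high vowel flanked by voiceless consonants /f/ and /f/, so it deletes. /u/ is a high vowel flanked by voiceless consonants /x/ and /h/, so it deletes. /i/ is a high vowel flanked by voiceless consonants /h/ and /x/, so it deletes. → [fffaxhx].
/lunerfupussipao/: /u/ is a high vowel flanked by voiceless consonants /f/ and /p/, so it deletes. /u/ is a high vowel flanked by voiceless consonants /p/ and /s/, so it deletes. /i/ is a high vowel flanked by voiceless consonants /s/ and /p/, so it deletes. → [lunerfpsspao].
/wougohixxut/: /i/ is a high vowel flanked by voiceless consonants /h/ and /x/, so it deletes. /u/ is a high vowel flanked by voiceless consonants /x/ and /t/, so it deletes. → [wougohxxt].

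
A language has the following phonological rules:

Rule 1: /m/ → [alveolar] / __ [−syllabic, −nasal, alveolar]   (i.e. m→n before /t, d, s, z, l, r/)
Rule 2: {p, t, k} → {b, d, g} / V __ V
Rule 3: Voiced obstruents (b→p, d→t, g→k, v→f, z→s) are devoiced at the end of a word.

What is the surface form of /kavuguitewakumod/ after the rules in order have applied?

kavuguidewagumot

Rule 1 (nasal place assimilation): no segment meets the environment; /kavuguitewakumod/ is unchanged.
Rule 2 (intervocalic voicing): /t/ is a voiceless stop between vowels /i/ and /e/, so it voices to [d]. /k/ is a voiceless stop between vowels /a/ and /u/, so it voices to [g]. /kavuguitewakumod/ → kavuguidewagumod.
Rule 3 (final devoicing): /d/ is a voiced obstruent in word-final position, so it devoices to [t]. /kavuguidewagumod/ → kavuguidewagumot.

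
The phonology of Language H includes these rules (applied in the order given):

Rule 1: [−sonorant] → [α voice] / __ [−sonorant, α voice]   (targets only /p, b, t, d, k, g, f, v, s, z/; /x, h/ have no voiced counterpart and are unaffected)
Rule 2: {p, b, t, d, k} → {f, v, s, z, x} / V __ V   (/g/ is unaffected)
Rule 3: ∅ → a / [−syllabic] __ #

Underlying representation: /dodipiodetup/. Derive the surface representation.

dozifiozesupa

Rule 1 (regressive voicing assimilation): no segment meets the environment; /dodipiodetup/ is unchanged.
Rule 2 (intervocalic spirantization): /d/ is a stop between vowels /o/ and /i/, so it spirantizes to the fricative [z]. /p/ is a stop between vowels /i/ and /i/, so it spirantizes to the fricative [f]. /d/ is a stop between vowels /o/ and /e/, so it spirantizes to the fricative [z]. /t/ is a stop between vowels /e/ and /u/, so it spirantizes to the fricative [s]. /dodipiodetup/ → dozifiozesup.
Rule 3 (final a-epenthesis): the form ends in the consonant /p/, so [a] is inserted word-finally. /dozifiozesup/ → dozifiozesupa.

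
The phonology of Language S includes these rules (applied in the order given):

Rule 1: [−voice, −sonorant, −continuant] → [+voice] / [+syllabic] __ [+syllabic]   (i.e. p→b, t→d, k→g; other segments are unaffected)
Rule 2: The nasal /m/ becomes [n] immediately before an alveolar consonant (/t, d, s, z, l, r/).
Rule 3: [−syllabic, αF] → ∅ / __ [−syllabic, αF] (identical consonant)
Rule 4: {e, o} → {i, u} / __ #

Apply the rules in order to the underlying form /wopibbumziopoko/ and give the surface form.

wobibunziobogu

Rule 1 (intervocalic voicing): /p/ is a voiceless stop between vowels /o/ and /i/, so it voices to [b]. /p/ is a voiceless stop between vowels /o/ and /o/, so it voices to [b]. /k/ is a voiceless stop between vowels /o/ and /o/, so it voices to [g]. /wopibbumziopoko/ → wobibbumziobogo.
Rule 2 (nasal place assimilation): /m/ precedes the alveolar consonant /z/, so it assimilates in place to [n]. /wobibbumziobogo/ → wobibbunziobogo.
Rule 3 (degemination): /bb/ is a geminate; the first /b/ deletes. /wobibbunziobogo/ → wobibunziobogo.
Rule 4 (final vowel raising): /o/ is a mid vowel in word-final position, so it raises to [u]. /wobibunziobogo/ → wobibunziobogu.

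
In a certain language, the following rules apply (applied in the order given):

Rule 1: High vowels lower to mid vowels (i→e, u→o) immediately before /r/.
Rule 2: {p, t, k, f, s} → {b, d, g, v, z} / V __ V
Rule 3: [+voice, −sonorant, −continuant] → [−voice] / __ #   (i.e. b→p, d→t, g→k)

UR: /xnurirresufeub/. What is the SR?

xnorerrezuveup

Rule 1 (pre-rhotic lowering): /u/ is a high vowel immediately before /r/, so it lowers to [o]. /i/ is a high vowel immediately before /r/, so it lowers to [e]. /xnurirresufeub/ → xnorerresufeub.
Rule 2 (intervocalic voicing): /s/ is a voiceless obstruent between vowels /e/ and /u/, so it voices to [z]. /f/ is a voiceless obstruent between vowels /u/ and /e/, so it voices to [v]. /xnorerresufeub/ → xnorerrezuveub.
Rule 3 (final devoicing): /b/ is a voiced stop in word-final position, so it devoices to [p]. /xnorerrezuveub/ → xnorerrezuveup.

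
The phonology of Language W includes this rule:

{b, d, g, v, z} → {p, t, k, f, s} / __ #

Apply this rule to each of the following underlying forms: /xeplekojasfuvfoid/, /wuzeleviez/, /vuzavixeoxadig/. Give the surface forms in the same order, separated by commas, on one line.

xeplekojasfuvfoit, wuzelevies, vuzavixeoxadik

/xeplekojasfuvfoid/: /d/ is a voiced obstruent in word-final position, so it devoices to [t]. → [xeplekojasfuvfoit].
/wuzeleviez/: /z/ is a voiced obstruent in word-final position, so it devoices to [s]. → [wuzelevies].
/vuzavixeoxadig/: /g/ is a voiced obstruent in word-final position, so it devoices to [k]. → [vuzavixeoxadik].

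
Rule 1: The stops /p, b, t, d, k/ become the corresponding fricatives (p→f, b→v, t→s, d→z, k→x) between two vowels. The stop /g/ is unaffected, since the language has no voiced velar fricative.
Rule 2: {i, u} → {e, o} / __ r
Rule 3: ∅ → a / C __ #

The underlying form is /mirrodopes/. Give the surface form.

Rule 1 (intervocalic spirantization): /d/ is a stop between vowels /o/ and /o/, so it spirantizes to the fricative [z]. /p/ is a stop between vowels /o/ and /e/, so it spirantizes to the fricative [f]. /mirrodopes/ → mirrozofes.
Rule 2 (pre-rhotic lowering): /i/ is a high vowel immediately before /r/, so it lowers to [e]. /mirrozofes/ → merrozofes.
Rule 3 (final a-epenthesis): the form ends in the consonant /s/, so [a] is inserted word-finally. /merrozofes/ → merrozofesa.

merrozofesa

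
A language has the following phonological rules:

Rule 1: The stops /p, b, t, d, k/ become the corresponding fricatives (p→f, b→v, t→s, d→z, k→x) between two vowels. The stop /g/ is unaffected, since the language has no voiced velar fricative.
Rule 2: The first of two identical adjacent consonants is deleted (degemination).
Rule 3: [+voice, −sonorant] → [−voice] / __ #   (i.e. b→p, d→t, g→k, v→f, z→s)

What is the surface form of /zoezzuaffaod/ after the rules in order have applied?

Rule 1 (intervocalic spirantization): no segment meets the environment; /zoezzuaffaod/ is unchanged.
Rule 2 (degemination): /zz/ is a geminate; the first /z/ deletes. /ff/ is a geminate; the first /f/ deletes. /zoezzuaffaod/ → zoezuafaod.
Rule 3 (final devoicing): /d/ is a voiced obstruent in word-final position, so it devoices to [t]. /zoezuafaod/ → zoezuafaot.

zoezuafaot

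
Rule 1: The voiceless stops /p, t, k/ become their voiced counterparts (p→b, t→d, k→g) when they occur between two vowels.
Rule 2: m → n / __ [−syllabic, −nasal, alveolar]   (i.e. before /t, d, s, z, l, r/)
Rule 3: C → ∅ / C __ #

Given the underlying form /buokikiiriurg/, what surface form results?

buogigiiriur

Rule 1 (intervocalic voicing): /k/ is a voiceless stop between vowels /o/ and /i/, so it voices to [g]. /k/ is a voiceless stop between vowels /i/ and /i/, so it voices to [g]. /buokikiiriurg/ → buogigiiriurg.
Rule 2 (nasal place assimilation): no segment meets the environment; /buogigiiriurg/ is unchanged.
Rule 3 (final cluster simplification): /g/ is the second consonant of a word-final cluster /rg/, so it deletes. /buogigiiriurg/ → buogigiiriur.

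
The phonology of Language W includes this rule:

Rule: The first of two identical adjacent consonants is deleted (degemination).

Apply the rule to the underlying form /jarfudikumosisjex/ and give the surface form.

jarfudikumosisjex

No segment of /jarfudikumosisjex/ meets the structural description of the rule, so the form surfaces unchanged.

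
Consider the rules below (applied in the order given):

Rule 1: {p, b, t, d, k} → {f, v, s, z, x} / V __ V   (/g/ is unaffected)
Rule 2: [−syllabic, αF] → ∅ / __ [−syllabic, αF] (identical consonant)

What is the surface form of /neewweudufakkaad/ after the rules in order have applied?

Rule 1 (intervocalic spirantization): /d/ is a stop between vowels /u/ and /u/, so it spirantizes to the fricative [z]. /neewweudufakkaad/ → neewweuzufakkaad.
Rule 2 (degemination): /ww/ is a geminate; the first /w/ deletes. /kk/ is a geminate; the first /k/ deletes. /neewweuzufakkaad/ → neeweuzufakaad.

neeweuzufakaad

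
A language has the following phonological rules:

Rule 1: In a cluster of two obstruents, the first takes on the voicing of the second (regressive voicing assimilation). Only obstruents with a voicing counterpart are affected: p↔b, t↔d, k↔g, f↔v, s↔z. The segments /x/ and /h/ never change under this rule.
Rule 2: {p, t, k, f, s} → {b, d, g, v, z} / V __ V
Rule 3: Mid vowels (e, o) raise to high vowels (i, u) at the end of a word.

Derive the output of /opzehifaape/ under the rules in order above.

obzehivaabi

Rule 1 (regressive voicing assimilation): /p/ precedes the voiced obstruent /z/, so it voices to [b] by assimilation. /opzehifaape/ → obzehifaape.
Rule 2 (intervocalic voicing): /f/ is a voiceless obstruent between vowels /i/ and /a/, so it voices to [v]. /p/ is a voiceless obstruent between vowels /a/ and /e/, so it voices to [b]. /obzehifaape/ → obzehivaabe.
Rule 3 (final vowel raising): /e/ is a mid vowel in word-final position, so it raises to [i]. /obzehivaabe/ → obzehivaabi.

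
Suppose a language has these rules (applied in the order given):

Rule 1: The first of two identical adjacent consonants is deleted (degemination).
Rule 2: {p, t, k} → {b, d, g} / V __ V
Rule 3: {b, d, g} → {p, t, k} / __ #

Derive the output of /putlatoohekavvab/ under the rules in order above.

putladoohegavap

Rule 1 (degemination): /vv/ is a geminate; the first /v/ deletes. /putlatoohekavvab/ → putlatoohekavab.
Rule 2 (intervocalic voicing): /t/ is a voiceless stop between vowels /a/ and /o/, so it voices to [d]. /k/ is a voiceless stop between vowels /e/ and /a/, so it voices to [g]. /putlatoohekavab/ → putladoohegavab.
Rule 3 (final devoicing): /b/ is a voiced stop in word-final position, so it devoices to [p]. /putladoohegavab/ → putladoohegavap.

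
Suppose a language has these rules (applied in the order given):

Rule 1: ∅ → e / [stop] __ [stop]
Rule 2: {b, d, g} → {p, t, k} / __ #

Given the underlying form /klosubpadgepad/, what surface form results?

klosubepadegepat

Rule 1 (stop-cluster e-epenthesis): /b/ and /p/ form a stop–stop cluster, so [e] is inserted between them. /d/ and /g/ form a stop–stop cluster, so [e] is inserted between them. /klosubpadgepad/ → klosubepadegepad.
Rule 2 (final devoicing): /d/ is a voiced stop in word-final position, so it devoices to [t]. /klosubepadegepad/ → klosubepadegepat.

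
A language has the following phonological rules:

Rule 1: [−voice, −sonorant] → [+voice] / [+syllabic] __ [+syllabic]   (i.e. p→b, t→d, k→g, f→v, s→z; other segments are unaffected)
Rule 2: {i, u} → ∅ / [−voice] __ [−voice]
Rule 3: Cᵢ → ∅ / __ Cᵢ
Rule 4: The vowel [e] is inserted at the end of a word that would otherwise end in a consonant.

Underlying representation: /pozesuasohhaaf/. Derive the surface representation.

pozezuazohaafe

Rule 1 (intervocalic voicing): /s/ is a voiceless obstruent between vowels /e/ and /u/, so it voices to [z]. /s/ is a voiceless obstruent between vowels /a/ and /o/, so it voices to [z]. /pozesuasohhaaf/ → pozezuazohhaaf.
Rule 2 (high vowel syncope): no segment meets the environment; /pozezuazohhaaf/ is unchanged.
Rule 3 (degemination): /hh/ is a geminate; the first /h/ deletes. /pozezuazohhaaf/ → pozezuazohaaf.
Rule 4 (final e-epenthesis): the form ends in the consonant /f/, so [e] is inserted word-finally. /pozezuazohaaf/ → pozezuazohaafe.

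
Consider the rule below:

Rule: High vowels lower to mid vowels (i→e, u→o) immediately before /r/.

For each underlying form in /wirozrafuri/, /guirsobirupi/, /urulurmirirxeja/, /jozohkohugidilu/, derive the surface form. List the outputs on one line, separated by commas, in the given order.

werozrafori, guersoberupi, orulormererxeja, jozohkohugidilu

/wirozrafuri/: /i/ is a high vowel immediately before /r/, so it lowers to [e]. /u/ is a high vowel immediately before /r/, so it lowers to [o]. → [werozrafori].
/guirsobirupi/: /i/ is a high vowel immediately before /r/, so it lowers to [e]. /i/ is a high vowel immediately before /r/, so it lowers to [e]. → [guersoberupi].
/urulurmirirxeja/: /u/ is a high vowel immediately before /r/, so it lowers to [o]. /u/ is a high vowel immediately before /r/, so it lowers to [o]. /i/ is a high vowel immediately before /r/, so it lowers to [e]. /i/ is a high vowel immediately before /r/, so it lowers to [e]. → [orulormererxeja].
/jozohkohugidilu/: the rule's environment is not met; surfaces unchanged as [jozohkohugidilu].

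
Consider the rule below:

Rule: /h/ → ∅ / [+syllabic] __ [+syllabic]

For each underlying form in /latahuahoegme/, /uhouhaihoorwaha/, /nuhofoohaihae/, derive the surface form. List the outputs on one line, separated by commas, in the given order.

latauaoegme, uouaioorwaa, nuofooaiae

/latahuahoegme/: /h/ occurs between vowels /a/ and /u/, so it deletes. /h/ occurs between vowels /a/ and /o/, so it deletes. → [latauaoegme].
/uhouhaihoorwaha/: /h/ occurs between vowels /u/ and /o/, so it deletes. /h/ occurs between vowels /u/ and /a/, so it deletes. /h/ occurs between vowels /i/ and /o/, so it deletes. /h/ occurs between vowels /a/ and /a/, so it deletes. → [uouaioorwaa].
/nuhofoohaihae/: /h/ occurs between vowels /u/ and /o/, so it deletes. /h/ occurs between vowels /o/ and /a/, so it deletes. /h/ occurs between vowels /i/ and /a/, so it deletes. → [nuofooaiae].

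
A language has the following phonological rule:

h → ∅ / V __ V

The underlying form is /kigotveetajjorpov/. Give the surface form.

No segment of /kigotveetajjorpov/ meets the structural description of the rule, so the form surfaces unchanged.

kigotveetajjorpov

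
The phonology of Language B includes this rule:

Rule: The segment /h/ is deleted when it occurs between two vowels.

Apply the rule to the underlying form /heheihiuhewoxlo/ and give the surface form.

heeiiuewoxlo

/h/ occurs between vowels /e/ and /e/, so it deletes.
/h/ occurs between vowels /i/ and /i/, so it deletes.
/h/ occurs between vowels /u/ and /e/, so it deletes.
Surface form: [heeiiuewoxlo].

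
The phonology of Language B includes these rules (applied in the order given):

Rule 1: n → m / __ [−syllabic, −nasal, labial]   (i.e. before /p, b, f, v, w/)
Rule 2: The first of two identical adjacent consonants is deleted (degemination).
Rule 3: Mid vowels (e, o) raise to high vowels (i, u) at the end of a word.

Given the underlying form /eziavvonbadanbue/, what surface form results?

eziavombadambui

Rule 1 (nasal place assimilation): /n/ precedes the labial consonant /b/, so it assimilates in place to [m]. /n/ precedes the labial consonant /b/, so it assimilates in place to [m]. /eziavvonbadanbue/ → eziavvombadambue.
Rule 2 (degemination): /vv/ is a geminate; the first /v/ deletes. /eziavvombadambue/ → eziavombadambue.
Rule 3 (final vowel raising): /e/ is a mid vowel in word-final position, so it raises to [i]. /eziavombadambue/ → eziavombadambui.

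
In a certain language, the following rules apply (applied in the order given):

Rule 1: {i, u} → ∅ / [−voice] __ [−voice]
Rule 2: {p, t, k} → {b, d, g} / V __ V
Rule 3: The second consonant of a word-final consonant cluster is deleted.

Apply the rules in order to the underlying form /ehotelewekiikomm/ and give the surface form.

Rule 1 (high vowel syncope): no segment meets the environment; /ehotelewekiikomm/ is unchanged.
Rule 2 (intervocalic voicing): /t/ is a voiceless stop between vowels /o/ and /e/, so it voices to [d]. /k/ is a voiceless stop between vowels /e/ and /i/, so it voices to [g]. /k/ is a voiceless stop between vowels /i/ and /o/, so it voices to [g]. /ehotelewekiikomm/ → ehodelewegiigomm.
Rule 3 (final cluster simplification): /m/ is the second consonant of a word-final cluster /mm/, so it deletes. /ehodelewegiigomm/ → ehodelewegiigom.

ehodelewegiigom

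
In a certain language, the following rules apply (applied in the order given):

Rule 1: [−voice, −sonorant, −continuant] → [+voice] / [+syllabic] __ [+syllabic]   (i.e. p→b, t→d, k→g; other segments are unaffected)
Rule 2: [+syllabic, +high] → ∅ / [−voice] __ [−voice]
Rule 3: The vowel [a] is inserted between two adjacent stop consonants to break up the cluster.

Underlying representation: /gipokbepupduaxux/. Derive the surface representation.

Rule 1 (intervocalic voicing): /p/ is a voiceless stop between vowels /i/ and /o/, so it voices to [b]. /p/ is a voiceless stop between vowels /e/ and /u/, so it voices to [b]. /gipokbepupduaxux/ → gibokbebupduaxux.
Rule 2 (high vowel syncope): /u/ is a high vowel flanked by voiceless consonants /x/ and /x/, so it deletes. /gibokbebupduaxux/ → gibokbebupduaxx.
Rule 3 (stop-cluster a-epenthesis): /k/ and /b/ form a stop–stop cluster, so [a] is inserted between them. /p/ and /d/ form a stop–stop cluster, so [a] is inserted between them. /gibokbebupduaxx/ → gibokabebupaduaxx.

gibokabebupaduaxx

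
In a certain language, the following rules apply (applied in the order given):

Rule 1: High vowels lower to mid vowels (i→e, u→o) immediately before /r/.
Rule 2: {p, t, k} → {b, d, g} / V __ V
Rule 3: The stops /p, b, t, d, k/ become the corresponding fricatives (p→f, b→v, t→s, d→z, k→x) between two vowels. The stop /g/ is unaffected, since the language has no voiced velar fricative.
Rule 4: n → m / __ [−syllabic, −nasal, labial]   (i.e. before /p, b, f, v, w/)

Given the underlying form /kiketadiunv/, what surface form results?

kigezaziumv

Rule 1 (pre-rhotic lowering): no segment meets the environment; /kiketadiunv/ is unchanged.
Rule 2 (intervocalic voicing): /k/ is a voiceless stop between vowels /i/ and /e/, so it voices to [g]. /t/ is a voiceless stop between vowels /e/ and /a/, so it voices to [d]. /kiketadiunv/ → kigedadiunv.
Rule 3 (intervocalic spirantization): /d/ is a stop between vowels /e/ and /a/, so it spirantizes to the fricative [z]. /d/ is a stop between vowels /a/ and /i/, so it spirantizes to the fricative [z]. /kigedadiunv/ → kigezaziunv.
Rule 4 (nasal place assimilation): /n/ precedes the labial consonant /v/, so it assimilates in place to [m]. /kigezaziunv/ → kigezaziumv.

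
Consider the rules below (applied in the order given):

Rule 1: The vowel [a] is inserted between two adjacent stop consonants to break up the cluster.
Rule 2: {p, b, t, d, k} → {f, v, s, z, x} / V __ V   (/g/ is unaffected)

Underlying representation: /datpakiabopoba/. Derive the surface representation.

dasafaxiavofova

Rule 1 (stop-cluster a-epenthesis): /t/ and /p/ form a stop–stop cluster, so [a] is inserted between them. /datpakiabopoba/ → datapakiabopoba.
Rule 2 (intervocalic spirantization): /t/ is a stop between vowels /a/ and /a/, so it spirantizes to the fricative [s]. /p/ is a stop between vowels /a/ and /a/, so it spirantizes to the fricative [f]. /k/ is a stop between vowels /a/ and /i/, so it spirantizes to the fricative [x]. /b/ is a stop between vowels /a/ and /o/, so it spirantizes to the fricative [v]. /p/ is a stop between vowels /o/ and /o/, so it spirantizes to the fricative [f]. /b/ is a stop between vowels /o/ and /a/, so it spirantizes to the fricative [v]. /datapakiabopoba/ → dasafaxiavofova.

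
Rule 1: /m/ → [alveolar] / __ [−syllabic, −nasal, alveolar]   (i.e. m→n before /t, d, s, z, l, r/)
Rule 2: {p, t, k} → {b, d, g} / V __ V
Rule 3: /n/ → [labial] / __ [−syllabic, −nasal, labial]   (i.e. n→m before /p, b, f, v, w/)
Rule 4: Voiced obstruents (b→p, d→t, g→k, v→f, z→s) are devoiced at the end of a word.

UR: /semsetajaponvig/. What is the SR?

sensedajabomvik

Rule 1 (nasal place assimilation): /m/ precedes the alveolar consonant /s/, so it assimilates in place to [n]. /semsetajaponvig/ → sensetajaponvig.
Rule 2 (intervocalic voicing): /t/ is a voiceless stop between vowels /e/ and /a/, so it voices to [d]. /p/ is a voiceless stop between vowels /a/ and /o/, so it voices to [b]. /sensetajaponvig/ → sensedajabonvig.
Rule 3 (nasal place assimilation): /n/ precedes the labial consonant /v/, so it assimilates in place to [m]. /sensedajabonvig/ → sensedajabomvig.
Rule 4 (final devoicing): /g/ is a voiced obstruent in word-final position, so it devoices to [k]. /sensedajabomvig/ → sensedajabomvik.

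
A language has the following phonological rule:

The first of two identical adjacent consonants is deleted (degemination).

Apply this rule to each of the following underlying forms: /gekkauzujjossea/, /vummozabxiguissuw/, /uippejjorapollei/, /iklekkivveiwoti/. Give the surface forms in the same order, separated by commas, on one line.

/gekkauzujjossea/: /kk/ is a geminate; the first /k/ deletes. /jj/ is a geminate; the first /j/ deletes. /ss/ is a geminate; the first /s/ deletes. → [gekauzujosea].
/vummozabxiguissuw/: /mm/ is a geminate; the first /m/ deletes. /ss/ is a geminate; the first /s/ deletes. → [vumozabxiguisuw].
/uippejjorapollei/: /pp/ is a geminate; the first /p/ deletes. /jj/ is a geminate; the first /j/ deletes. /ll/ is a geminate; the first /l/ deletes. → [uipejorapolei].
/iklekkivveiwoti/: /kk/ is a geminate; the first /k/ deletes. /vv/ is a geminate; the first /v/ deletes. → [iklekiveiwoti].

gekauzujosea, vumozabxiguisuw, uipejorapolei, iklekiveiwoti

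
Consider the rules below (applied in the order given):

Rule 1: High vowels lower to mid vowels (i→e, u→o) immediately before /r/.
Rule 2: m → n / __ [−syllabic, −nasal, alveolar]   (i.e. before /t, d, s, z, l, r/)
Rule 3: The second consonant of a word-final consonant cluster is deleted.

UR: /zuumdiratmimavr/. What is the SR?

zuunderatmimav

Rule 1 (pre-rhotic lowering): /i/ is a high vowel immediately before /r/, so it lowers to [e]. /zuumdiratmimavr/ → zuumderatmimavr.
Rule 2 (nasal place assimilation): /m/ precedes the alveolar consonant /d/, so it assimilates in place to [n]. /zuumderatmimavr/ → zuunderatmimavr.
Rule 3 (final cluster simplification): /r/ is the second consonant of a word-final cluster /vr/, so it deletes. /zuunderatmimavr/ → zuunderatmimav.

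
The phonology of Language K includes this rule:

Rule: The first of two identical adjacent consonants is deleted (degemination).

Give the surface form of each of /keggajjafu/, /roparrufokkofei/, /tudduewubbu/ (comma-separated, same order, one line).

/keggajjafu/: /gg/ is a geminate; the first /g/ deletes. /jj/ is a geminate; the first /j/ deletes. → [kegajafu].
/roparrufokkofei/: /rr/ is a geminate; the first /r/ deletes. /kk/ is a geminate; the first /k/ deletes. → [roparufokofei].
/tudduewubbu/: /dd/ is a geminate; the first /d/ deletes. /bb/ is a geminate; the first /b/ deletes. → [tuduewubu].

kegajafu, roparufokofei, tuduewubu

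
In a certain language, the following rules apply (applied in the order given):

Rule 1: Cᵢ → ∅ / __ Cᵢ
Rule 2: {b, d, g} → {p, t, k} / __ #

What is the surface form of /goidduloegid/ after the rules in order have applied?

Rule 1 (degemination): /dd/ is a geminate; the first /d/ deletes. /goidduloegid/ → goiduloegid.
Rule 2 (final devoicing): /d/ is a voiced stop in word-final position, so it devoices to [t]. /goiduloegid/ → goiduloegit.

goiduloegit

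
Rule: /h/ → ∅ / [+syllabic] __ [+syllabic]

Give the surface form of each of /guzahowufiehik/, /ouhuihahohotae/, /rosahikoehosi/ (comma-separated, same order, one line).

/guzahowufiehik/: /h/ occurs between vowels /a/ and /o/, so it deletes. /h/ occurs between vowels /e/ and /i/, so it deletes. → [guzaowufieik].
/ouhuihahohotae/: /h/ occurs between vowels /u/ and /u/, so it deletes. /h/ occurs between vowels /i/ and /a/, so it deletes. /h/ occurs between vowels /a/ and /o/, so it deletes. /h/ occurs between vowels /o/ and /o/, so it deletes. → [ouuiaootae].
/rosahikoehosi/: /h/ occurs between vowels /a/ and /i/, so it deletes. /h/ occurs between vowels /e/ and /o/, so it deletes. → [rosaikoeosi].

guzaowufieik, ouuiaootae, rosaikoeosi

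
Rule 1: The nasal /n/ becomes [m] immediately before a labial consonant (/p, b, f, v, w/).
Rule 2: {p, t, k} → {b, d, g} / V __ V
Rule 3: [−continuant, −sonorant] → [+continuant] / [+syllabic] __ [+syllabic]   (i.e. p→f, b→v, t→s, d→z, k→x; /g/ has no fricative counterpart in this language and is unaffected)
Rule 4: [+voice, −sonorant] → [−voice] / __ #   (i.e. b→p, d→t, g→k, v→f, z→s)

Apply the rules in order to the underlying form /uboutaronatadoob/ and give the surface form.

Rule 1 (nasal place assimilation): no segment meets the environment; /uboutaronatadoob/ is unchanged.
Rule 2 (intervocalic voicing): /t/ is a voiceless stop between vowels /u/ and /a/, so it voices to [d]. /t/ is a voiceless stop between vowels /a/ and /a/, so it voices to [d]. /uboutaronatadoob/ → uboudaronadadoob.
Rule 3 (intervocalic spirantization): /b/ is a stop between vowels /u/ and /o/, so it spirantizes to the fricative [v]. /d/ is a stop between vowels /u/ and /a/, so it spirantizes to the fricative [z]. /d/ is a stop between vowels /a/ and /a/, so it spirantizes to the fricative [z]. /d/ is a stop between vowels /a/ and /o/, so it spirantizes to the fricative [z]. /uboudaronadadoob/ → uvouzaronazazoob.
Rule 4 (final devoicing): /b/ is a voiced obstruent in word-final position, so it devoices to [p]. /uvouzaronazazoob/ → uvouzaronazazoop.

uvouzaronazazoop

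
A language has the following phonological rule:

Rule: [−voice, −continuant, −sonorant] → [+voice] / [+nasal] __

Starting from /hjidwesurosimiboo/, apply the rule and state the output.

No segment of /hjidwesurosimiboo/ meets the structural description of the rule, so the form surfaces unchanged.

hjidwesurosimiboo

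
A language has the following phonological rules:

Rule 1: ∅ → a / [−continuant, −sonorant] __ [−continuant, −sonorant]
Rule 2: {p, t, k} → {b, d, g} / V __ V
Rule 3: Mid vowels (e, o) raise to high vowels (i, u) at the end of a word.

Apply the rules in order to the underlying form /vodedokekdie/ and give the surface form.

vodedogegadii

Rule 1 (stop-cluster a-epenthesis): /k/ and /d/ form a stop–stop cluster, so [a] is inserted between them. /vodedokekdie/ → vodedokekadie.
Rule 2 (intervocalic voicing): /k/ is a voiceless stop between vowels /o/ and /e/, so it voices to [g]. /k/ is a voiceless stop between vowels /e/ and /a/, so it voices to [g]. /vodedokekadie/ → vodedogegadie.
Rule 3 (final vowel raising): /e/ is a mid vowel in word-final position, so it raises to [i]. /vodedogegadie/ → vodedogegadii.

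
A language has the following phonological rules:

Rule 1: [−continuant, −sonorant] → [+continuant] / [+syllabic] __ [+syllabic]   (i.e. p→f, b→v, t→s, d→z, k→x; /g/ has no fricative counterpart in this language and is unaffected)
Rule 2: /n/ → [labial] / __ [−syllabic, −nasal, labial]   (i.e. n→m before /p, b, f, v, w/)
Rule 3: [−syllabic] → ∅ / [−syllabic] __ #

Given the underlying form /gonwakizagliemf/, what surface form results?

Rule 1 (intervocalic spirantization): /k/ is a stop between vowels /a/ and /i/, so it spirantizes to the fricative [x]. /gonwakizagliemf/ → gonwaxizagliemf.
Rule 2 (nasal place assimilation): /n/ precedes the labial consonant /w/, so it assimilates in place to [m]. /gonwaxizagliemf/ → gomwaxizagliemf.
Rule 3 (final cluster simplification): /f/ is the second consonant of a word-final cluster /mf/, so it deletes. /gomwaxizagliemf/ → gomwaxizagliem.

gomwaxizagliem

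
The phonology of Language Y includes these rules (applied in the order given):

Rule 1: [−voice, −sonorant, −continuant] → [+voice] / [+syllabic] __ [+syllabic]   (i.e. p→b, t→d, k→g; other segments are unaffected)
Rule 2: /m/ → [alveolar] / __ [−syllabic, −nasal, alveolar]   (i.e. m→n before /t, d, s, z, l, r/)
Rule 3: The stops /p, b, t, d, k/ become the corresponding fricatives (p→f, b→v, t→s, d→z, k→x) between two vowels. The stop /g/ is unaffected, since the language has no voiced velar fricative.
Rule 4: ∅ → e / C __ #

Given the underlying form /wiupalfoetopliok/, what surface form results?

wiuvalfoezoplioke

Rule 1 (intervocalic voicing): /p/ is a voiceless stop between vowels /u/ and /a/, so it voices to [b]. /t/ is a voiceless stop between vowels /e/ and /o/, so it voices to [d]. /wiupalfoetopliok/ → wiubalfoedopliok.
Rule 2 (nasal place assimilation): no segment meets the environment; /wiubalfoedopliok/ is unchanged.
Rule 3 (intervocalic spirantization): /b/ is a stop between vowels /u/ and /a/, so it spirantizes to the fricative [v]. /d/ is a stop between vowels /e/ and /o/, so it spirantizes to the fricative [z]. /wiubalfoedopliok/ → wiuvalfoezopliok.
Rule 4 (final e-epenthesis): the form ends in the consonant /k/, so [e] is inserted word-finally. /wiuvalfoezopliok/ → wiuvalfoezoplioke.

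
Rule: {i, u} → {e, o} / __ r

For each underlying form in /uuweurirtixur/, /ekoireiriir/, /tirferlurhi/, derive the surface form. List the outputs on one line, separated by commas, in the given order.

uuweorertixor, ekoereerier, terferlorhi

/uuweurirtixur/: /u/ is a high vowel immediately before /r/, so it lowers to [o]. /i/ is a high vowel immediately before /r/, so it lowers to [e]. /u/ is a high vowel immediately before /r/, so it lowers to [o]. → [uuweorertixor].
/ekoireiriir/: /i/ is a high vowel immediately before /r/, so it lowers to [e]. /i/ is a high vowel immediately before /r/, so it lowers to [e]. /i/ is a high vowel immediately before /r/, so it lowers to [e]. → [ekoereerier].
/tirferlurhi/: /i/ is a high vowel immediately before /r/, so it lowers to [e]. /u/ is a high vowel immediately before /r/, so it lowers to [o]. → [terferlorhi].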